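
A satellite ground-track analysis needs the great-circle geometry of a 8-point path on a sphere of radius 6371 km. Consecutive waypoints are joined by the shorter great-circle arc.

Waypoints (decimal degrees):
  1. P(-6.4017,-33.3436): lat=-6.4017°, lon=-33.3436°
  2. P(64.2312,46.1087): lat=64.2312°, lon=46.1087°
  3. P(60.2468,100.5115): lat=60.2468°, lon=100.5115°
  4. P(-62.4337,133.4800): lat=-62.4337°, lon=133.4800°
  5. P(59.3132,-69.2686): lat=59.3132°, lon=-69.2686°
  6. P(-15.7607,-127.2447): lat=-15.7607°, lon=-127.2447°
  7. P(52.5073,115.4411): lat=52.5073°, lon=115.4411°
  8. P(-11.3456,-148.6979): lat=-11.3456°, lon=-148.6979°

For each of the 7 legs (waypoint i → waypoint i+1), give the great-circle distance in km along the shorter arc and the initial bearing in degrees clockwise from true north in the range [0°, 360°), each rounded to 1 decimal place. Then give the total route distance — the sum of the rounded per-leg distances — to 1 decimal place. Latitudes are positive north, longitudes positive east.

Leg 1: dist=10143.4 km, bearing=25.3°
Leg 2: dist=2763.1 km, bearing=73.8°
Leg 3: dist=13925.5 km, bearing=162.0°
Leg 4: dist=18743.4 km, bearing=95.6°
Leg 5: dist=9836.4 km, bearing=234.7°
Leg 6: dist=13228.5 km, bearing=321.8°
Leg 7: dist=11401.3 km, bearing=92.4°
Total: 80041.6 km

Leg 1: φ1=-0.1117307, φ2=1.1210459, Δφ=1.2327767, Δλ=1.3867042 rad; a=sin²(Δφ/2)+cosφ1·cosφ2·sin²(Δλ/2)=0.5106628457; c=2·atan2(√a, √(1-a))=1.592123635; dist=6371·c=10143.420 ≈ 10143.4 km; running total=10143.4 km
Leg 1 bearing: y=sinΔλ·cosφ2=0.42739489, x=cosφ1·sinφ2-sinφ1·cosφ2·cosΔλ=0.90381349; θ=atan2(y, x)=25.3085° ≈ 25.3°
Leg 2: φ1=1.1210459, φ2=1.0515050, Δφ=-0.0695409, Δλ=0.9495080 rad; a=sin²(Δφ/2)+cosφ1·cosφ2·sin²(Δλ/2)=0.0462905632; c=2·atan2(√a, √(1-a))=0.433695802; dist=6371·c=2763.076 ≈ 2763.1 km; running total=12906.5 km
Leg 2 bearing: y=sinΔλ·cosφ2=0.40352756, x=cosφ1·sinφ2-sinφ1·cosφ2·cosΔλ=0.11728809; θ=atan2(y, x)=73.7931° ≈ 73.8°
Leg 3: φ1=1.0515050, φ2=-1.0896736, Δφ=-2.1411787, Δλ=0.5754089 rad; a=sin²(Δφ/2)+cosφ1·cosφ2·sin²(Δλ/2)=0.7884679451; c=2·atan2(√a, √(1-a))=2.185768618; dist=6371·c=13925.532 ≈ 13925.5 km; running total=26832.0 km
Leg 3 bearing: y=sinΔλ·cosφ2=0.25183176, x=cosφ1·sinφ2-sinφ1·cosφ2·cosΔλ=-0.77699791; θ=atan2(y, x)=162.0420° ≈ 162.0°
Leg 4: φ1=-1.0896736, φ2=1.0352106, Δφ=2.1248843, Δλ=-3.5386306 rad; a=sin²(Δφ/2)+cosφ1·cosφ2·sin²(Δλ/2)=0.9900726645; c=2·atan2(√a, √(1-a))=2.941989435; dist=6371·c=18743.415 ≈ 18743.4 km; running total=45575.4 km
Leg 4 bearing: y=sinΔλ·cosφ2=0.19734443, x=cosφ1·sinφ2-sinφ1·cosφ2·cosΔλ=-0.01924342; θ=atan2(y, x)=95.5694° ≈ 95.6°
Leg 5: φ1=1.0352106, φ2=-0.2750761, Δφ=-1.3102867, Δλ=-1.0118738 rad; a=sin²(Δφ/2)+cosφ1·cosφ2·sin²(Δλ/2)=0.4865686409; c=2·atan2(√a, √(1-a))=1.543930377; dist=6371·c=9836.380 ≈ 9836.4 km; running total=55411.8 km
Leg 5 bearing: y=sinΔλ·cosφ2=-0.81595252, x=cosφ1·sinφ2-sinφ1·cosφ2·cosΔλ=-0.57749448; θ=atan2(y, x)=-125.2891° <0 so +360° → 234.7109° ≈ 234.7°
Leg 6: φ1=-0.2750761, φ2=0.9164253, Δφ=1.1915014, Δλ=4.2356663 rad; a=sin²(Δφ/2)+cosφ1·cosφ2·sin²(Δλ/2)=0.7421537102; c=2·atan2(√a, √(1-a))=2.076367709; dist=6371·c=13228.539 ≈ 13228.5 km; running total=68640.3 km
Leg 6 bearing: y=sinΔλ·cosφ2=-0.54079687, x=cosφ1·sinφ2-sinφ1·cosφ2·cosΔλ=0.68773910; θ=atan2(y, x)=-38.1794° <0 so +360° → 321.8206° ≈ 321.8°
Leg 7: φ1=0.9164253, φ2=-0.1980181, Δφ=-1.1144433, Δλ=-4.6100952 rad; a=sin²(Δφ/2)+cosφ1·cosφ2·sin²(Δλ/2)=0.6085139700; c=2·atan2(√a, √(1-a))=1.789565134; dist=6371·c=11401.319 ≈ 11401.3 km; running total=80041.6 km
Leg 7 bearing: y=sinΔλ·cosφ2=0.97533311, x=cosφ1·sinφ2-sinφ1·cosφ2·cosΔλ=-0.04030138; θ=atan2(y, x)=92.3662° ≈ 92.4°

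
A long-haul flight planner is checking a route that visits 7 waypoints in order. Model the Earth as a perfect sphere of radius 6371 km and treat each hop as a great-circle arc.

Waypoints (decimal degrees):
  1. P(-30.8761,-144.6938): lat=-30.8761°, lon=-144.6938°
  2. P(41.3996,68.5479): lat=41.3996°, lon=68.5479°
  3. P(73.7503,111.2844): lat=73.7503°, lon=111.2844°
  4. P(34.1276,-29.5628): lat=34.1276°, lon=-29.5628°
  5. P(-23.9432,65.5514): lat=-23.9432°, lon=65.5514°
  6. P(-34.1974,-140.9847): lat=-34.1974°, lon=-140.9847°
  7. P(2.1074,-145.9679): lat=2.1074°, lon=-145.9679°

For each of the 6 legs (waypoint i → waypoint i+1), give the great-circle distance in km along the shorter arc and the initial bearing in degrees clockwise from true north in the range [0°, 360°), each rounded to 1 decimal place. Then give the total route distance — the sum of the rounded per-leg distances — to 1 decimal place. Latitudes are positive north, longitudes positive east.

Leg 1: dist=16832.9 km, bearing=300.9°
Leg 2: dist=4214.6 km, bearing=18.0°
Leg 3: dist=7668.1 km, bearing=325.9°
Leg 4: dist=11916.2 km, bearing=107.7°
Leg 5: dist=12968.5 km, bearing=155.6°
Leg 6: dist=4070.4 km, bearing=351.6°
Total: 57670.7 km

Leg 1: φ1=-0.5388896, φ2=0.7225593, Δφ=1.2614489, Δλ=3.7217698 rad; a=sin²(Δφ/2)+cosφ1·cosφ2·sin²(Δλ/2)=0.9389154169; c=2·atan2(√a, √(1-a))=2.642110752; dist=6371·c=16832.888 ≈ 16832.9 km; running total=16832.9 km
Leg 1 bearing: y=sinΔλ·cosφ2=-0.41119247, x=cosφ1·sinφ2-sinφ1·cosφ2·cosΔλ=0.24562935; θ=atan2(y, x)=-59.1477° <0 so +360° → 300.8523° ≈ 300.9°
Leg 2: φ1=0.7225593, φ2=1.2871856, Δφ=0.5646262, Δλ=0.7458926 rad; a=sin²(Δφ/2)+cosφ1·cosφ2·sin²(Δλ/2)=0.1054717855; c=2·atan2(√a, √(1-a))=0.661524806; dist=6371·c=4214.575 ≈ 4214.6 km; running total=21047.5 km
Leg 2 bearing: y=sinΔλ·cosφ2=0.18989631, x=cosφ1·sinφ2-sinφ1·cosφ2·cosΔλ=0.58423398; θ=atan2(y, x)=18.0060° ≈ 18.0°
Leg 3: φ1=1.2871856, φ2=0.5956390, Δφ=-0.6915466, Δλ=-2.4582474 rad; a=sin²(Δφ/2)+cosφ1·cosφ2·sin²(Δλ/2)=0.3205000693; c=2·atan2(√a, √(1-a))=1.203600227; dist=6371·c=7668.137 ≈ 7668.1 km; running total=28715.6 km
Leg 3 bearing: y=sinΔλ·cosφ2=-0.52265901, x=cosφ1·sinφ2-sinφ1·cosφ2·cosΔλ=0.77327011; θ=atan2(y, x)=-34.0551° <0 so +360° → 325.9449° ≈ 325.9°
Leg 4: φ1=0.5956390, φ2=-0.4178877, Δφ=-1.0135267, Δλ=1.6600560 rad; a=sin²(Δφ/2)+cosφ1·cosφ2·sin²(Δλ/2)=0.6475634099; c=2·atan2(√a, √(1-a))=1.870384575; dist=6371·c=11916.220 ≈ 11916.2 km; running total=40631.8 km
Leg 4 bearing: y=sinΔλ·cosφ2=0.91030980, x=cosφ1·sinφ2-sinφ1·cosφ2·cosΔλ=-0.29023478; θ=atan2(y, x)=107.6839° ≈ 107.7°
Leg 5: φ1=-0.4178877, φ2=-0.5968572, Δφ=-0.1789696, Δλ=-3.6047350 rad; a=sin²(Δφ/2)+cosφ1·cosφ2·sin²(Δλ/2)=0.7241007368; c=2·atan2(√a, √(1-a))=2.035548722; dist=6371·c=12968.481 ≈ 12968.5 km; running total=53600.3 km
Leg 5 bearing: y=sinΔλ·cosφ2=0.36951923, x=cosφ1·sinφ2-sinφ1·cosφ2·cosΔλ=-0.81398463; θ=atan2(y, x)=155.5837° ≈ 155.6°
Leg 6: φ1=-0.5968572, φ2=0.0367811, Δφ=0.6336383, Δλ=-0.0869732 rad; a=sin²(Δφ/2)+cosφ1·cosφ2·sin²(Δλ/2)=0.0986227446; c=2·atan2(√a, √(1-a))=0.638896104; dist=6371·c=4070.407 ≈ 4070.4 km; running total=57670.7 km
Leg 6 bearing: y=sinΔλ·cosφ2=-0.08680489, x=cosφ1·sinφ2-sinφ1·cosφ2·cosΔλ=0.58995772; θ=atan2(y, x)=-8.3703° <0 so +360° → 351.6297° ≈ 351.6°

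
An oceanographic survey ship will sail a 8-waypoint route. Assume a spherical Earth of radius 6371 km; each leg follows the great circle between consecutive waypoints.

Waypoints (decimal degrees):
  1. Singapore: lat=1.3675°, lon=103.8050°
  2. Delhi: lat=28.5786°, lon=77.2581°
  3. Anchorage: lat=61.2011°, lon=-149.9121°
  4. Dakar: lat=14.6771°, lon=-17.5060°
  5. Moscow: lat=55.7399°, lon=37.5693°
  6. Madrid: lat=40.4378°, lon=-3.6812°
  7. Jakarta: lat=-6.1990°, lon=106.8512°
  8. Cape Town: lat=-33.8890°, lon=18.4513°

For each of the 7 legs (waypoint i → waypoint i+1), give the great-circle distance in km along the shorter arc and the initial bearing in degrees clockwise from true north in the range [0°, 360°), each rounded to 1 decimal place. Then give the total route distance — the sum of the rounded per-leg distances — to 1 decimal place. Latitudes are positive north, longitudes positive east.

Leg 1: dist=4133.9 km, bearing=319.5°
Leg 2: dist=9166.7 km, bearing=20.9°
Leg 3: dist=10596.0 km, bearing=45.8°
Leg 4: dist=6514.7 km, bearing=32.7°
Leg 5: dist=3434.0 km, bearing=257.9°
Leg 6: dist=12186.8 km, bearing=81.2°
Leg 7: dist=9476.5 km, bearing=236.4°
Total: 55508.6 km

Leg 1: φ1=0.0238674, φ2=0.4987907, Δφ=0.4749233, Δλ=-0.4633308 rad; a=sin²(Δφ/2)+cosφ1·cosφ2·sin²(Δλ/2)=0.1016157255; c=2·atan2(√a, √(1-a))=0.648867686; dist=6371·c=4133.936 ≈ 4133.9 km; running total=4133.9 km
Leg 1 bearing: y=sinΔλ·cosφ2=-0.39247700, x=cosφ1·sinφ2-sinφ1·cosφ2·cosΔλ=0.45947979; θ=atan2(y, x)=-40.5032° <0 so +360° → 319.4968° ≈ 319.5°
Leg 2: φ1=0.4987907, φ2=1.0681607, Δφ=0.5693700, Δλ=-3.9648680 rad; a=sin²(Δφ/2)+cosφ1·cosφ2·sin²(Δλ/2)=0.4341981438; c=2·atan2(√a, √(1-a))=1.438809737; dist=6371·c=9166.657 ≈ 9166.7 km; running total=13300.6 km
Leg 2 bearing: y=sinΔλ·cosφ2=0.35329443, x=cosφ1·sinφ2-sinφ1·cosφ2·cosΔλ=0.92620921; θ=atan2(y, x)=20.8789° ≈ 20.9°
Leg 3: φ1=1.0681607, φ2=0.2561637, Δφ=-0.8119970, Δλ=2.3109224 rad; a=sin²(Δφ/2)+cosφ1·cosφ2·sin²(Δλ/2)=0.5461199568; c=2·atan2(√a, √(1-a))=1.663167543; dist=6371·c=10596.040 ≈ 10596.0 km; running total=23896.6 km
Leg 3 bearing: y=sinΔλ·cosφ2=0.71428943, x=cosφ1·sinφ2-sinφ1·cosφ2·cosΔλ=0.69374521; θ=atan2(y, x)=45.8359° ≈ 45.8°
Leg 4: φ1=0.2561637, φ2=0.9728448, Δφ=0.7166811, Δλ=0.9612453 rad; a=sin²(Δφ/2)+cosφ1·cosφ2·sin²(Δλ/2)=0.2394093439; c=2·atan2(√a, √(1-a))=1.022561793; dist=6371·c=6514.741 ≈ 6514.7 km; running total=30411.3 km
Leg 4 bearing: y=sinΔλ·cosφ2=0.46156612, x=cosφ1·sinφ2-sinφ1·cosφ2·cosΔλ=0.71786263; θ=atan2(y, x)=32.7399° ≈ 32.7°
Leg 5: φ1=0.9728448, φ2=0.7057728, Δφ=-0.2670720, Δλ=-0.7199570 rad; a=sin²(Δφ/2)+cosφ1·cosφ2·sin²(Δλ/2)=0.0708916687; c=2·atan2(√a, √(1-a))=0.539011155; dist=6371·c=3434.040 ≈ 3434.0 km; running total=33845.3 km
Leg 5 bearing: y=sinΔλ·cosφ2=-0.50184005, x=cosφ1·sinφ2-sinφ1·cosφ2·cosΔλ=-0.10779945; θ=atan2(y, x)=-102.1234° <0 so +360° → 257.8766° ≈ 257.9°
Leg 6: φ1=0.7057728, φ2=-0.1081930, Δφ=-0.8139657, Δλ=1.9291543 rad; a=sin²(Δφ/2)+cosφ1·cosφ2·sin²(Δλ/2)=0.6677141304; c=2·atan2(√a, √(1-a))=1.912856118; dist=6371·c=12186.806 ≈ 12186.8 km; running total=46032.1 km
Leg 6 bearing: y=sinΔλ·cosφ2=0.93099830, x=cosφ1·sinφ2-sinφ1·cosφ2·cosΔλ=0.14397935; θ=atan2(y, x)=81.2088° ≈ 81.2°
Leg 7: φ1=-0.1081930, φ2=-0.5914746, Δφ=-0.4832817, Δλ=-1.5428693 rad; a=sin²(Δφ/2)+cosφ1·cosφ2·sin²(Δλ/2)=0.4583732840; c=2·atan2(√a, √(1-a))=1.487446420; dist=6371·c=9476.521 ≈ 9476.5 km; running total=55508.6 km
Leg 7 bearing: y=sinΔλ·cosφ2=-0.82979566, x=cosφ1·sinφ2-sinφ1·cosφ2·cosΔλ=-0.55182246; θ=atan2(y, x)=-123.6243° <0 so +360° → 236.3757° ≈ 236.4°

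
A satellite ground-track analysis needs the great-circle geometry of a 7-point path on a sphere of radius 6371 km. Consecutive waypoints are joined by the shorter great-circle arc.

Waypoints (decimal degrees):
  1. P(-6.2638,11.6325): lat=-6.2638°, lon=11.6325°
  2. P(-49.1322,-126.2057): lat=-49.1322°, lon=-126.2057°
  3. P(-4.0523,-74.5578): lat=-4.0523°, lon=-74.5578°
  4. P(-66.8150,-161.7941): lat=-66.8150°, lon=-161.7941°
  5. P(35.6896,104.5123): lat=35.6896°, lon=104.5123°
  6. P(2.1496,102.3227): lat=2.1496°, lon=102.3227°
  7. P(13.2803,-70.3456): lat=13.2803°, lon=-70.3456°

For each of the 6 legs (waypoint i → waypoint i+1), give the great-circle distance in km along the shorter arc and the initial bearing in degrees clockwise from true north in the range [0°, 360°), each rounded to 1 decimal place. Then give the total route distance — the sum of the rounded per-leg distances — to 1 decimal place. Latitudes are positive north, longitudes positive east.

Leg 1: dist=12626.6 km, bearing=208.6°
Leg 2: dist=6973.5 km, bearing=61.7°
Leg 3: dist=9472.4 km, bearing=203.2°
Leg 4: dist=13770.4 km, bearing=282.6°
Leg 5: dist=3736.3 km, bearing=184.0°
Leg 6: dist=18118.3 km, bearing=335.0°
Total: 64697.5 km

Leg 1: φ1=-0.1093239, φ2=-0.8575187, Δφ=-0.7481947, Δλ=-2.4057304 rad; a=sin²(Δφ/2)+cosφ1·cosφ2·sin²(Δλ/2)=0.6998045887; c=2·atan2(√a, √(1-a))=1.981886790; dist=6371·c=12626.601 ≈ 12626.6 km; running total=12626.6 km
Leg 1 bearing: y=sinΔλ·cosφ2=-0.43919421, x=cosφ1·sinφ2-sinφ1·cosφ2·cosΔλ=-0.80462473; θ=atan2(y, x)=-151.3726° <0 so +360° → 208.6274° ≈ 208.6°
Leg 2: φ1=-0.8575187, φ2=-0.0707260, Δφ=0.7867927, Δλ=0.9014259 rad; a=sin²(Δφ/2)+cosφ1·cosφ2·sin²(Δλ/2)=0.2707885250; c=2·atan2(√a, √(1-a))=1.094576432; dist=6371·c=6973.546 ≈ 6973.5 km; running total=19600.1 km
Leg 2 bearing: y=sinΔλ·cosφ2=0.78225191, x=cosφ1·sinφ2-sinφ1·cosφ2·cosΔλ=0.42181791; θ=atan2(y, x)=61.6649° ≈ 61.7°
Leg 3: φ1=-0.0707260, φ2=-1.1661417, Δφ=-1.0954158, Δλ=-1.5225607 rad; a=sin²(Δφ/2)+cosφ1·cosφ2·sin²(Δλ/2)=0.4580522653; c=2·atan2(√a, √(1-a))=1.486802129; dist=6371·c=9472.416 ≈ 9472.4 km; running total=29072.5 km
Leg 3 bearing: y=sinΔλ·cosφ2=-0.39324335, x=cosφ1·sinφ2-sinφ1·cosφ2·cosΔλ=-0.91559883; θ=atan2(y, x)=-156.7568° <0 so +360° → 203.2432° ≈ 203.2°
Leg 4: φ1=-1.1661417, φ2=0.6229010, Δφ=1.7890428, Δλ=4.6479235 rad; a=sin²(Δφ/2)+cosφ1·cosφ2·sin²(Δλ/2)=0.7784386065; c=2·atan2(√a, √(1-a))=2.161417668; dist=6371·c=13770.392 ≈ 13770.4 km; running total=42842.9 km
Leg 4 bearing: y=sinΔλ·cosφ2=-0.81050237, x=cosφ1·sinφ2-sinφ1·cosφ2·cosΔλ=0.18158655; θ=atan2(y, x)=-77.3719° <0 so +360° → 282.6281° ≈ 282.6°
Leg 5: φ1=0.6229010, φ2=0.0375176, Δφ=-0.5853834, Δλ=-0.0382157 rad; a=sin²(Δφ/2)+cosφ1·cosφ2·sin²(Δλ/2)=0.0835461471; c=2·atan2(√a, √(1-a))=0.586455086; dist=6371·c=3736.305 ≈ 3736.3 km; running total=46579.2 km
Leg 5 bearing: y=sinΔλ·cosφ2=-0.03817954, x=cosφ1·sinφ2-sinφ1·cosφ2·cosΔλ=-0.55209336; θ=atan2(y, x)=-176.0441° <0 so +360° → 183.9559° ≈ 184.0°
Leg 6: φ1=0.0375176, φ2=0.2317850, Δφ=0.1942674, Δλ=-3.0136303 rad; a=sin²(Δφ/2)+cosφ1·cosφ2·sin²(Δλ/2)=0.9780024623; c=2·atan2(√a, √(1-a))=2.843862880; dist=6371·c=18118.250 ≈ 18118.3 km; running total=64697.5 km
Leg 6 bearing: y=sinΔλ·cosφ2=-0.12420073, x=cosφ1·sinφ2-sinφ1·cosφ2·cosΔλ=0.26576073; θ=atan2(y, x)=-25.0486° <0 so +360° → 334.9514° ≈ 335.0°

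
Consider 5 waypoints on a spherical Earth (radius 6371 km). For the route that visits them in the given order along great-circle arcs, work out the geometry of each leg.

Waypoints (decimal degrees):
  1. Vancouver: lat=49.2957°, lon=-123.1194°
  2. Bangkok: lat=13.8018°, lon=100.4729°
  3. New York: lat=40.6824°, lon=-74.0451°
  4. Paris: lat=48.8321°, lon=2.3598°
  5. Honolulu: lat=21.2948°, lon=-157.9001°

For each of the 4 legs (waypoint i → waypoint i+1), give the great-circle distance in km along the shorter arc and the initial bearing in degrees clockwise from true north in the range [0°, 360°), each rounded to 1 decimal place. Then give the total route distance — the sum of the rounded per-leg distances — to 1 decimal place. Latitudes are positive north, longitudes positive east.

Leg 1: φ1=0.8603723, φ2=0.2408869, Δφ=-0.6194854, Δλ=3.9024218 rad; a=sin²(Δφ/2)+cosφ1·cosφ2·sin²(Δλ/2)=0.6389216620; c=2·atan2(√a, √(1-a))=1.852344632; dist=6371·c=11801.288 ≈ 11801.3 km; running total=11801.3 km
Leg 1 bearing: y=sinΔλ·cosφ2=-0.66961349, x=cosφ1·sinφ2-sinφ1·cosφ2·cosΔλ=0.68878216; θ=atan2(y, x)=-44.1915° <0 so +360° → 315.8085° ≈ 315.8°
Leg 2: φ1=0.2408869, φ2=0.7100418, Δφ=0.4691550, Δλ=-3.0459137 rad; a=sin²(Δφ/2)+cosφ1·cosφ2·sin²(Δλ/2)=0.7887795775; c=2·atan2(√a, √(1-a))=2.186531891; dist=6371·c=13930.395 ≈ 13930.4 km; running total=25731.7 km
Leg 2 bearing: y=sinΔλ·cosφ2=-0.07244601, x=cosφ1·sinφ2-sinφ1·cosφ2·cosΔλ=0.81312791; θ=atan2(y, x)=-5.0914° <0 so +360° → 354.9086° ≈ 354.9°
Leg 3: φ1=0.7100418, φ2=0.8522809, Δφ=0.1422391, Δλ=1.3335171 rad; a=sin²(Δφ/2)+cosφ1·cosφ2·sin²(Δλ/2)=0.1959738749; c=2·atan2(√a, √(1-a))=0.917191451; dist=6371·c=5843.427 ≈ 5843.4 km; running total=31575.1 km
Leg 3 bearing: y=sinΔλ·cosφ2=0.63982388, x=cosφ1·sinφ2-sinφ1·cosφ2·cosΔλ=0.46999773; θ=atan2(y, x)=53.7000° ≈ 53.7°
Leg 4: φ1=0.8522809, φ2=0.3716644, Δφ=-0.4806166, Δλ=-2.7970629 rad; a=sin²(Δφ/2)+cosφ1·cosφ2·sin²(Δλ/2)=0.6519478455; c=2·atan2(√a, √(1-a))=1.879575412; dist=6371·c=11974.775 ≈ 11974.8 km; running total=43549.9 km
Leg 4 bearing: y=sinΔλ·cosφ2=-0.31469366, x=cosφ1·sinφ2-sinφ1·cosφ2·cosΔλ=0.89923040; θ=atan2(y, x)=-19.2879° <0 so +360° → 340.7121° ≈ 340.7°

Leg 1: dist=11801.3 km, bearing=315.8°
Leg 2: dist=13930.4 km, bearing=354.9°
Leg 3: dist=5843.4 km, bearing=53.7°
Leg 4: dist=11974.8 km, bearing=340.7°
Total: 43549.9 km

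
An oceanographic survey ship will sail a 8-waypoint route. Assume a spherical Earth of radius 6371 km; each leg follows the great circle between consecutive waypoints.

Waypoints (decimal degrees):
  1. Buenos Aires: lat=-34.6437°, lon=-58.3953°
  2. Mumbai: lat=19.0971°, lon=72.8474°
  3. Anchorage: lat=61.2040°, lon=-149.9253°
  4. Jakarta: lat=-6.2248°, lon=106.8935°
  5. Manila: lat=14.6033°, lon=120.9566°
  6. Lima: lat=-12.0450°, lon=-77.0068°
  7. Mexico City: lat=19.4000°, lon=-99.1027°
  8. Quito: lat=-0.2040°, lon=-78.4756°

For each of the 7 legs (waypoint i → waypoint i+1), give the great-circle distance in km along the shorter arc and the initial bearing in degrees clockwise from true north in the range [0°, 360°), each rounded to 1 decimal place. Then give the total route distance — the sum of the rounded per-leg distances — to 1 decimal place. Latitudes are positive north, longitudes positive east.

Leg 1: φ1=-0.6046466, φ2=0.3333073, Δφ=0.9379539, Δλ=2.2906172 rad; a=sin²(Δφ/2)+cosφ1·cosφ2·sin²(Δλ/2)=0.8492524513; c=2·atan2(√a, √(1-a))=2.344102411; dist=6371·c=14934.276 ≈ 14934.3 km; running total=14934.3 km
Leg 1 bearing: y=sinΔλ·cosφ2=0.71054204, x=cosφ1·sinφ2-sinφ1·cosφ2·cosΔλ=-0.08497597; θ=atan2(y, x)=96.8198° ≈ 96.8°
Leg 2: φ1=0.3333073, φ2=1.0682113, Δφ=0.7349040, Δλ=-3.8881171 rad; a=sin²(Δφ/2)+cosφ1·cosφ2·sin²(Δλ/2)=0.5237080986; c=2·atan2(√a, √(1-a))=1.618230310; dist=6371·c=10309.745 ≈ 10309.7 km; running total=25244.0 km
Leg 2 bearing: y=sinΔλ·cosφ2=0.32711334, x=cosφ1·sinφ2-sinφ1·cosφ2·cosΔλ=0.94379477; θ=atan2(y, x)=19.1160° ≈ 19.1°
Leg 3: φ1=1.0682113, φ2=-0.1086433, Δφ=-1.1768546, Δλ=4.4823336 rad; a=sin²(Δφ/2)+cosφ1·cosφ2·sin²(Δλ/2)=0.6021073428; c=2·atan2(√a, √(1-a))=1.776457747; dist=6371·c=11317.812 ≈ 11317.8 km; running total=36561.8 km
Leg 3 bearing: y=sinΔλ·cosφ2=-0.96791324, x=cosφ1·sinφ2-sinφ1·cosφ2·cosΔλ=0.14642517; θ=atan2(y, x)=-81.3976° <0 so +360° → 278.6024° ≈ 278.6°
Leg 4: φ1=-0.1086433, φ2=0.2548757, Δφ=0.3635189, Δλ=0.2454474 rad; a=sin²(Δφ/2)+cosφ1·cosφ2·sin²(Δλ/2)=0.0470903268; c=2·atan2(√a, √(1-a))=0.437486634; dist=6371·c=2787.227 ≈ 2787.2 km; running total=39349.0 km
Leg 4 bearing: y=sinΔλ·cosφ2=0.23514045, x=cosφ1·sinφ2-sinφ1·cosφ2·cosΔλ=0.35242060; θ=atan2(y, x)=33.7118° ≈ 33.7°
Leg 5: φ1=0.2548757, φ2=-0.2102249, Δφ=-0.4651006, Δλ=-3.4551131 rad; a=sin²(Δφ/2)+cosφ1·cosφ2·sin²(Δλ/2)=0.9764351666; c=2·atan2(√a, √(1-a))=2.833357056; dist=6371·c=18051.318 ≈ 18051.3 km; running total=57400.3 km
Leg 5 bearing: y=sinΔλ·cosφ2=0.30161947, x=cosφ1·sinφ2-sinφ1·cosφ2·cosΔλ=0.03261634; θ=atan2(y, x)=83.8282° ≈ 83.8°
Leg 6: φ1=-0.2102249, φ2=0.3385939, Δφ=0.5488188, Δλ=-0.3856462 rad; a=sin²(Δφ/2)+cosφ1·cosφ2·sin²(Δλ/2)=0.1073039942; c=2·atan2(√a, √(1-a))=0.667467154; dist=6371·c=4252.433 ≈ 4252.4 km; running total=61652.7 km
Leg 6 bearing: y=sinΔλ·cosφ2=-0.35480071, x=cosφ1·sinφ2-sinφ1·cosφ2·cosΔλ=0.50722366; θ=atan2(y, x)=-34.9726° <0 so +360° → 325.0274° ≈ 325.0°
Leg 7: φ1=0.3385939, φ2=-0.0035605, Δφ=-0.3421543, Δλ=0.3600108 rad; a=sin²(Δφ/2)+cosφ1·cosφ2·sin²(Δλ/2)=0.0592163727; c=2·atan2(√a, √(1-a))=0.491624306; dist=6371·c=3132.138 ≈ 3132.1 km; running total=64784.8 km
Leg 7 bearing: y=sinΔλ·cosφ2=0.35228212, x=cosφ1·sinφ2-sinφ1·cosφ2·cosΔλ=-0.31422362; θ=atan2(y, x)=131.7319° ≈ 131.7°

Leg 1: dist=14934.3 km, bearing=96.8°
Leg 2: dist=10309.7 km, bearing=19.1°
Leg 3: dist=11317.8 km, bearing=278.6°
Leg 4: dist=2787.2 km, bearing=33.7°
Leg 5: dist=18051.3 km, bearing=83.8°
Leg 6: dist=4252.4 km, bearing=325.0°
Leg 7: dist=3132.1 km, bearing=131.7°
Total: 64784.8 km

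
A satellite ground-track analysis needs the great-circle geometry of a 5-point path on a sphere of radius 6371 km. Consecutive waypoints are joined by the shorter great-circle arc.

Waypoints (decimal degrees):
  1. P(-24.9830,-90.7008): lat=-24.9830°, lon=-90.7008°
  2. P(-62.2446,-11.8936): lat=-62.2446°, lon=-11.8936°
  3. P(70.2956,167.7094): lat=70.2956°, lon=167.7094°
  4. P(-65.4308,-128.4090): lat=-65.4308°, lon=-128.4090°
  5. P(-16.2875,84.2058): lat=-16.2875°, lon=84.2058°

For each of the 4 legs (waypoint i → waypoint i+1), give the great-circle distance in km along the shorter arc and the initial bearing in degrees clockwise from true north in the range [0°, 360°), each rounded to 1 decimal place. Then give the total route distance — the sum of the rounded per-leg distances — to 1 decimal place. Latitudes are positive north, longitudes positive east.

Leg 1: φ1=-0.4360356, φ2=-1.0863732, Δφ=-0.6503376, Δλ=1.3754451 rad; a=sin²(Δφ/2)+cosφ1·cosφ2·sin²(Δλ/2)=0.2721528213; c=2·atan2(√a, √(1-a))=1.097644211; dist=6371·c=6993.091 ≈ 6993.1 km; running total=6993.1 km
Leg 1 bearing: y=sinΔλ·cosφ2=0.45684014, x=cosφ1·sinφ2-sinφ1·cosφ2·cosΔλ=-0.76396318; θ=atan2(y, x)=149.1211° ≈ 149.1°
Leg 2: φ1=-1.0863732, φ2=1.2268897, Δφ=2.3132629, Δλ=3.1346637 rad; a=sin²(Δφ/2)+cosφ1·cosφ2·sin²(Δλ/2)=0.9950700134; c=2·atan2(√a, √(1-a))=3.001049285; dist=6371·c=19119.685 ≈ 19119.7 km; running total=26112.8 km
Leg 2 bearing: y=sinΔλ·cosφ2=0.00233620, x=cosφ1·sinφ2-sinφ1·cosφ2·cosΔλ=0.14006166; θ=atan2(y, x)=0.9556° ≈ 1.0°
Leg 3: φ1=1.2268897, φ2=-1.1419829, Δφ=-2.3688726, Δλ=-5.1682411 rad; a=sin²(Δφ/2)+cosφ1·cosφ2·sin²(Δλ/2)=0.8972449194; c=2·atan2(√a, √(1-a))=2.488963365; dist=6371·c=15857.186 ≈ 15857.2 km; running total=41970.0 km
Leg 3 bearing: y=sinΔλ·cosφ2=0.37333388, x=cosφ1·sinφ2-sinφ1·cosφ2·cosΔλ=-0.47896525; θ=atan2(y, x)=142.0650° ≈ 142.1°
Leg 4: φ1=-1.1419829, φ2=-0.2842705, Δφ=0.8577124, Δλ=3.7108283 rad; a=sin²(Δφ/2)+cosφ1·cosφ2·sin²(Δλ/2)=0.5405532944; c=2·atan2(√a, √(1-a))=1.651992103; dist=6371·c=10524.842 ≈ 10524.8 km; running total=52494.8 km
Leg 4 bearing: y=sinΔλ·cosφ2=-0.51735689, x=cosφ1·sinφ2-sinφ1·cosφ2·cosΔλ=-0.85191758; θ=atan2(y, x)=-148.7303° <0 so +360° → 211.2697° ≈ 211.3°

Leg 1: dist=6993.1 km, bearing=149.1°
Leg 2: dist=19119.7 km, bearing=1.0°
Leg 3: dist=15857.2 km, bearing=142.1°
Leg 4: dist=10524.8 km, bearing=211.3°
Total: 52494.8 km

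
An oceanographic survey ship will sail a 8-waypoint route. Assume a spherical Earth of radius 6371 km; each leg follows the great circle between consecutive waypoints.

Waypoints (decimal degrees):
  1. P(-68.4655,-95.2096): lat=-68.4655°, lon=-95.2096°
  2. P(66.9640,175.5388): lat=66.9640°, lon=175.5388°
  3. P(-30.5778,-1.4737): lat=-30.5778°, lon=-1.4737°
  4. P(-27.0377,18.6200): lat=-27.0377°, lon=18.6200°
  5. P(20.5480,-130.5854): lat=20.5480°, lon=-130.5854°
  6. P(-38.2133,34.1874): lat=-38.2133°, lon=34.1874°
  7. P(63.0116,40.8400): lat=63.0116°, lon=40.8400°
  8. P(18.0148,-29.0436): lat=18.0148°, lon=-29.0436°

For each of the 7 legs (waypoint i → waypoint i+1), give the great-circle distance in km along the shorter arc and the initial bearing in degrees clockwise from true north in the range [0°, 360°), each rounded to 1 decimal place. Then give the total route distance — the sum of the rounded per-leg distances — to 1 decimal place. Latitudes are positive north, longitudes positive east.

Leg 1: φ1=-1.1949484, φ2=1.1687423, Δφ=2.3636907, Δλ=4.7254510 rad; a=sin²(Δφ/2)+cosφ1·cosφ2·sin²(Δλ/2)=0.9270729735; c=2·atan2(√a, √(1-a))=2.594702640; dist=6371·c=16530.851 ≈ 16530.9 km; running total=16530.9 km
Leg 1 bearing: y=sinΔλ·cosφ2=-0.39127604, x=cosφ1·sinφ2-sinφ1·cosφ2·cosΔλ=0.34254600; θ=atan2(y, x)=-48.7992° <0 so +360° → 311.2008° ≈ 311.2°
Leg 2: φ1=1.1687423, φ2=-0.5336833, Δφ=-1.7024256, Δλ=-3.0894509 rad; a=sin²(Δφ/2)+cosφ1·cosφ2·sin²(Δλ/2)=0.9022894199; c=2·atan2(√a, √(1-a))=2.505762246; dist=6371·c=15964.211 ≈ 15964.2 km; running total=32495.1 km
Leg 2 bearing: y=sinΔλ·cosφ2=-0.04487050, x=cosφ1·sinφ2-sinφ1·cosφ2·cosΔλ=0.59214823; θ=atan2(y, x)=-4.3334° <0 so +360° → 355.6666° ≈ 355.7°
Leg 3: φ1=-0.5336833, φ2=-0.4718969, Δφ=0.0617864, Δλ=0.3507012 rad; a=sin²(Δφ/2)+cosφ1·cosφ2·sin²(Δλ/2)=0.0242922369; c=2·atan2(√a, √(1-a))=0.312995400; dist=6371·c=1994.094 ≈ 1994.1 km; running total=34489.2 km
Leg 3 bearing: y=sinΔλ·cosφ2=0.30600833, x=cosφ1·sinφ2-sinφ1·cosφ2·cosΔλ=0.03416721; θ=atan2(y, x)=83.6291° ≈ 83.6°
Leg 4: φ1=-0.4718969, φ2=0.3586303, Δφ=0.8305271, Δλ=-2.6041255 rad; a=sin²(Δφ/2)+cosφ1·cosφ2·sin²(Δλ/2)=0.9379997147; c=2·atan2(√a, √(1-a))=2.638300423; dist=6371·c=16808.612 ≈ 16808.6 km; running total=51297.8 km
Leg 4 bearing: y=sinΔλ·cosφ2=-0.47939011, x=cosφ1·sinφ2-sinφ1·cosφ2·cosΔλ=-0.05301060; θ=atan2(y, x)=-96.3101° <0 so +360° → 263.6899° ≈ 263.7°
Leg 5: φ1=0.3586303, φ2=-0.6669479, Δφ=-1.0255782, Δλ=2.8758279 rad; a=sin²(Δφ/2)+cosφ1·cosφ2·sin²(Δλ/2)=0.9635077710; c=2·atan2(√a, √(1-a))=2.757171163; dist=6371·c=17565.937 ≈ 17565.9 km; running total=68863.7 km
Leg 5 bearing: y=sinΔλ·cosφ2=0.20636546, x=cosφ1·sinφ2-sinφ1·cosφ2·cosΔλ=-0.31313812; θ=atan2(y, x)=146.6142° ≈ 146.6°
Leg 6: φ1=-0.6669479, φ2=1.0997599, Δφ=1.7667078, Δλ=0.1161098 rad; a=sin²(Δφ/2)+cosφ1·cosφ2·sin²(Δλ/2)=0.5985307268; c=2·atan2(√a, √(1-a))=1.769156019; dist=6371·c=11271.293 ≈ 11271.3 km; running total=80135.0 km
Leg 6 bearing: y=sinΔλ·cosφ2=0.05257347, x=cosφ1·sinφ2-sinφ1·cosφ2·cosΔλ=0.97898050; θ=atan2(y, x)=3.0740° ≈ 3.1°
Leg 7: φ1=1.0997599, φ2=0.3144176, Δφ=-0.7853423, Δλ=-1.2196989 rad; a=sin²(Δφ/2)+cosφ1·cosφ2·sin²(Δλ/2)=0.2879948990; c=2·atan2(√a, √(1-a))=1.132927627; dist=6371·c=7217.882 ≈ 7217.9 km; running total=87352.9 km
Leg 7 bearing: y=sinΔλ·cosφ2=-0.89296314, x=cosφ1·sinφ2-sinφ1·cosφ2·cosΔλ=-0.15110323; θ=atan2(y, x)=-99.6044° <0 so +360° → 260.3956° ≈ 260.4°

Leg 1: dist=16530.9 km, bearing=311.2°
Leg 2: dist=15964.2 km, bearing=355.7°
Leg 3: dist=1994.1 km, bearing=83.6°
Leg 4: dist=16808.6 km, bearing=263.7°
Leg 5: dist=17565.9 km, bearing=146.6°
Leg 6: dist=11271.3 km, bearing=3.1°
Leg 7: dist=7217.9 km, bearing=260.4°
Total: 87352.9 km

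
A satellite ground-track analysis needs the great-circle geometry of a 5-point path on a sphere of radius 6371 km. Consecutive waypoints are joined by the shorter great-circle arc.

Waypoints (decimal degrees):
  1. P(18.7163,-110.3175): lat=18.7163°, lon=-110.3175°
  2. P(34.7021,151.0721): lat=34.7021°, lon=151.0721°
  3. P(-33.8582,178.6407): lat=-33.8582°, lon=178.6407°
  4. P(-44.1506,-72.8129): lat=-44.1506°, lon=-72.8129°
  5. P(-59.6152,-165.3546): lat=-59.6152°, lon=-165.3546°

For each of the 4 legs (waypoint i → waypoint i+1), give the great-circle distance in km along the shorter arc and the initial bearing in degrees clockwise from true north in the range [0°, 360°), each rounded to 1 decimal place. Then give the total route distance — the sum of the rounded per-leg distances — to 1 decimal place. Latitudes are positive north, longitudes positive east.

Leg 1: φ1=0.3266611, φ2=0.6056659, Δφ=0.2790048, Δλ=4.5621092 rad; a=sin²(Δφ/2)+cosφ1·cosφ2·sin²(Δλ/2)=0.4669468699; c=2·atan2(√a, √(1-a))=1.504641824; dist=6371·c=9586.073 ≈ 9586.1 km; running total=9586.1 km
Leg 1 bearing: y=sinΔλ·cosφ2=-0.81285721, x=cosφ1·sinφ2-sinφ1·cosφ2·cosΔλ=0.57869951; θ=atan2(y, x)=-54.5517° <0 so +360° → 305.4483° ≈ 305.4°
Leg 2: φ1=0.6056659, φ2=-0.5909371, Δφ=-1.1966030, Δλ=0.4811628 rad; a=sin²(Δφ/2)+cosφ1·cosφ2·sin²(Δλ/2)=0.3559972527; c=2·atan2(√a, √(1-a))=1.278652898; dist=6371·c=8146.298 ≈ 8146.3 km; running total=17732.4 km
Leg 2 bearing: y=sinΔλ·cosφ2=0.38432645, x=cosφ1·sinφ2-sinφ1·cosφ2·cosΔλ=-0.87712372; θ=atan2(y, x)=156.3386° ≈ 156.3°
Leg 3: φ1=-0.5909371, φ2=-0.7705733, Δφ=-0.1796363, Δλ=-4.3886932 rad; a=sin²(Δφ/2)+cosφ1·cosφ2·sin²(Δλ/2)=0.4007225681; c=2·atan2(√a, √(1-a))=1.370913120; dist=6371·c=8734.087 ≈ 8734.1 km; running total=26466.5 km
Leg 3 bearing: y=sinΔλ·cosφ2=0.68024847, x=cosφ1·sinφ2-sinφ1·cosφ2·cosΔλ=-0.70557635; θ=atan2(y, x)=136.0470° ≈ 136.0°
Leg 4: φ1=-0.7705733, φ2=-1.0404815, Δφ=-0.2699082, Δλ=-1.6151574 rad; a=sin²(Δφ/2)+cosφ1·cosφ2·sin²(Δλ/2)=0.2076098504; c=2·atan2(√a, √(1-a))=0.946187132; dist=6371·c=6028.158 ≈ 6028.2 km; running total=32494.7 km
Leg 4 bearing: y=sinΔλ·cosφ2=-0.50530732, x=cosφ1·sinφ2-sinφ1·cosφ2·cosΔλ=-0.63458373; θ=atan2(y, x)=-141.4703° <0 so +360° → 218.5297° ≈ 218.5°

Leg 1: dist=9586.1 km, bearing=305.4°
Leg 2: dist=8146.3 km, bearing=156.3°
Leg 3: dist=8734.1 km, bearing=136.0°
Leg 4: dist=6028.2 km, bearing=218.5°
Total: 32494.7 km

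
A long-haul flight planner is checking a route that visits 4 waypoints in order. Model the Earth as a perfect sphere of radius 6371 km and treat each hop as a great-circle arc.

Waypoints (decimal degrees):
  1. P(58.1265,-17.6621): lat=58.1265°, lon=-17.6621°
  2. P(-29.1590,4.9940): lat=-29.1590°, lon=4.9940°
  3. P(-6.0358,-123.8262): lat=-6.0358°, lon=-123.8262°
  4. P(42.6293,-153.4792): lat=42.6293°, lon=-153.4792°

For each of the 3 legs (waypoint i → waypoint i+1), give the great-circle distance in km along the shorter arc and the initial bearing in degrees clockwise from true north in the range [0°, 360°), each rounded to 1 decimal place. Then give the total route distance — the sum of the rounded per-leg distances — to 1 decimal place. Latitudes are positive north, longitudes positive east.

Leg 1: dist=9932.5 km, bearing=160.3°
Leg 2: dist=13293.2 km, bearing=243.0°
Leg 3: dist=6185.0 km, bearing=333.8°
Total: 29410.7 km

Leg 1: φ1=1.0144988, φ2=-0.5089206, Δφ=-1.5234194, Δλ=0.3954235 rad; a=sin²(Δφ/2)+cosφ1·cosφ2·sin²(Δλ/2)=0.4941121542; c=2·atan2(√a, √(1-a))=1.559020363; dist=6371·c=9932.519 ≈ 9932.5 km; running total=9932.5 km
Leg 1 bearing: y=sinΔλ·cosφ2=0.33638317, x=cosφ1·sinφ2-sinφ1·cosφ2·cosΔλ=-0.94165158; θ=atan2(y, x)=160.3419° ≈ 160.3°
Leg 2: φ1=-0.5089206, φ2=-0.1053446, Δφ=0.4035760, Δλ=-2.2483366 rad; a=sin²(Δφ/2)+cosφ1·cosφ2·sin²(Δλ/2)=0.7465836890; c=2·atan2(√a, √(1-a))=2.086523277; dist=6371·c=13293.240 ≈ 13293.2 km; running total=23225.7 km
Leg 2 bearing: y=sinΔλ·cosφ2=-0.77479788, x=cosφ1·sinφ2-sinφ1·cosφ2·cosΔλ=-0.39556817; θ=atan2(y, x)=-117.0463° <0 so +360° → 242.9537° ≈ 243.0°
Leg 3: φ1=-0.1053446, φ2=0.7440216, Δφ=0.8493662, Δλ=-0.5175425 rad; a=sin²(Δφ/2)+cosφ1·cosφ2·sin²(Δλ/2)=0.2176811735; c=2·atan2(√a, √(1-a))=0.970802167; dist=6371·c=6184.981 ≈ 6185.0 km; running total=29410.7 km
Leg 3 bearing: y=sinΔλ·cosφ2=-0.36400976, x=cosφ1·sinφ2-sinφ1·cosφ2·cosΔλ=0.74073019; θ=atan2(y, x)=-26.1704° <0 so +360° → 333.8296° ≈ 333.8°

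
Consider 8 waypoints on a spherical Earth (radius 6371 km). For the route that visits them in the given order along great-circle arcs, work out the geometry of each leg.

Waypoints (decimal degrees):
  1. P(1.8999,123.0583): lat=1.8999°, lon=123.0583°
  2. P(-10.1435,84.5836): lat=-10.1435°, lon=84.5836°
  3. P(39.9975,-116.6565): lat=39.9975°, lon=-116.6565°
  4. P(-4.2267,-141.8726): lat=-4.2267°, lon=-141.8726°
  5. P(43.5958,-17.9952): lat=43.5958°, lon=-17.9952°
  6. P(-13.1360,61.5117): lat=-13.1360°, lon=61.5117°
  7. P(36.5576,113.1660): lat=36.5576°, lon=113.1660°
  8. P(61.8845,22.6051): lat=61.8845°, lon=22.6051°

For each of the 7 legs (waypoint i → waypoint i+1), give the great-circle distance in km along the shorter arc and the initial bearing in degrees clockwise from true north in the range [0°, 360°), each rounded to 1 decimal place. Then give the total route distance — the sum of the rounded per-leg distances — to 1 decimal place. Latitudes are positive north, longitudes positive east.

Leg 1: dist=4464.2 km, bearing=251.8°
Leg 2: dist=16089.2 km, bearing=28.7°
Leg 3: dist=5551.2 km, bearing=213.7°
Leg 4: dist=13005.7 km, bearing=42.4°
Leg 5: dist=10187.7 km, bearing=106.7°
Leg 6: dist=7729.9 km, bearing=42.3°
Leg 7: dist=6511.3 km, bearing=326.5°
Total: 63539.2 km

Leg 1: φ1=0.0331595, φ2=-0.1770375, Δφ=-0.2101970, Δλ=-0.6715102 rad; a=sin²(Δφ/2)+cosφ1·cosφ2·sin²(Δλ/2)=0.1178080611; c=2·atan2(√a, √(1-a))=0.700711120; dist=6371·c=4464.231 ≈ 4464.2 km; running total=4464.2 km
Leg 1 bearing: y=sinΔλ·cosφ2=-0.61244435, x=cosφ1·sinφ2-sinφ1·cosφ2·cosΔλ=-0.20156689; θ=atan2(y, x)=-108.2173° <0 so +360° → 251.7827° ≈ 251.8°
Leg 2: φ1=-0.1770375, φ2=0.6980881, Δφ=0.8751255, Δλ=-3.5123023 rad; a=sin²(Δφ/2)+cosφ1·cosφ2·sin²(Δλ/2)=0.9080355631; c=2·atan2(√a, √(1-a))=2.525376419; dist=6371·c=16089.173 ≈ 16089.2 km; running total=20553.4 km
Leg 2 bearing: y=sinΔλ·cosφ2=0.27753044, x=cosφ1·sinφ2-sinφ1·cosφ2·cosΔλ=0.50695638; θ=atan2(y, x)=28.6983° ≈ 28.7°
Leg 3: φ1=0.6980881, φ2=-0.0737698, Δφ=-0.7718579, Δλ=-0.4401040 rad; a=sin²(Δφ/2)+cosφ1·cosφ2·sin²(Δλ/2)=0.1780932159; c=2·atan2(√a, √(1-a))=0.871324578; dist=6371·c=5551.209 ≈ 5551.2 km; running total=26104.6 km
Leg 3 bearing: y=sinΔλ·cosφ2=-0.42487482, x=cosφ1·sinφ2-sinφ1·cosφ2·cosΔλ=-0.63638469; θ=atan2(y, x)=-146.2714° <0 so +360° → 213.7286° ≈ 213.7°
Leg 4: φ1=-0.0737698, φ2=0.7608903, Δφ=0.8346601, Δλ=2.1620685 rad; a=sin²(Δφ/2)+cosφ1·cosφ2·sin²(Δλ/2)=0.7267097471; c=2·atan2(√a, √(1-a))=2.041394475; dist=6371·c=13005.724 ≈ 13005.7 km; running total=39110.3 km
Leg 4 bearing: y=sinΔλ·cosφ2=0.60127278, x=cosφ1·sinφ2-sinφ1·cosφ2·cosΔλ=0.65793754; θ=atan2(y, x)=42.4234° ≈ 42.4°
Leg 5: φ1=0.7608903, φ2=-0.2292665, Δφ=-0.9901567, Δλ=1.3876572 rad; a=sin²(Δφ/2)+cosφ1·cosφ2·sin²(Δλ/2)=0.5141355046; c=2·atan2(√a, √(1-a))=1.599071103; dist=6371·c=10187.682 ≈ 10187.7 km; running total=49298.0 km
Leg 5 bearing: y=sinΔλ·cosφ2=0.95754780, x=cosφ1·sinφ2-sinφ1·cosφ2·cosΔλ=-0.28688492; θ=atan2(y, x)=106.6784° ≈ 106.7°
Leg 6: φ1=-0.2292665, φ2=0.6380505, Δφ=0.8673169, Δλ=0.9015376 rad; a=sin²(Δφ/2)+cosφ1·cosφ2·sin²(Δλ/2)=0.3250297791; c=2·atan2(√a, √(1-a))=1.213288802; dist=6371·c=7729.863 ≈ 7729.9 km; running total=57027.9 km
Leg 6 bearing: y=sinΔλ·cosφ2=0.62998098, x=cosφ1·sinφ2-sinφ1·cosφ2·cosΔλ=0.69330055; θ=atan2(y, x)=42.2605° ≈ 42.3°
Leg 7: φ1=0.6380505, φ2=1.0800883, Δφ=0.4420378, Δλ=-1.5805859 rad; a=sin²(Δφ/2)+cosφ1·cosφ2·sin²(Δλ/2)=0.2391798945; c=2·atan2(√a, √(1-a))=1.022024003; dist=6371·c=6511.315 ≈ 6511.3 km; running total=63539.2 km
Leg 7 bearing: y=sinΔλ·cosφ2=-0.47122792, x=cosφ1·sinφ2-sinφ1·cosφ2·cosΔλ=0.71122130; θ=atan2(y, x)=-33.5269° <0 so +360° → 326.4731° ≈ 326.5°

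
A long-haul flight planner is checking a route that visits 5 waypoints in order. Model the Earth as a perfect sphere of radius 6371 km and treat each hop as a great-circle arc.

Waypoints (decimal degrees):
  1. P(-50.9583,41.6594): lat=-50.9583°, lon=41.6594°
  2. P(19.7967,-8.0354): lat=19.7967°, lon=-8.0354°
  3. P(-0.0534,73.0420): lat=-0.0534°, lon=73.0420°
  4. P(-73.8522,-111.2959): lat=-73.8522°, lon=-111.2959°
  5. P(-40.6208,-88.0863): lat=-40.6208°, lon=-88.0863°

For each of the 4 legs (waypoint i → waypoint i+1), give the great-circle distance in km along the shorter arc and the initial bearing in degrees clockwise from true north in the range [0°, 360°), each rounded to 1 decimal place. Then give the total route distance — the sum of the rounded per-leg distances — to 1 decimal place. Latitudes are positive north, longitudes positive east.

Leg 1: dist=9239.1 km, bearing=313.7°
Leg 2: dist=9076.5 km, bearing=93.1°
Leg 3: dist=11791.9 km, bearing=178.7°
Leg 4: dist=3889.3 km, bearing=31.5°
Total: 33996.8 km

Leg 1: φ1=-0.8893901, φ2=0.3455176, Δφ=1.2349077, Δλ=-0.8673379 rad; a=sin²(Δφ/2)+cosφ1·cosφ2·sin²(Δλ/2)=0.4398421026; c=2·atan2(√a, √(1-a))=1.450188345; dist=6371·c=9239.1499 ≈ 9239.1 km; running total=9239.1 km
Leg 1 bearing: y=sinΔλ·cosφ2=-0.71753961, x=cosφ1·sinφ2-sinφ1·cosφ2·cosΔλ=0.68604739; θ=atan2(y, x)=-46.2853° <0 so +360° → 313.7147° ≈ 313.7°
Leg 2: φ1=0.3455176, φ2=-0.0009320, Δφ=-0.3464496, Δλ=1.4150676 rad; a=sin²(Δφ/2)+cosφ1·cosφ2·sin²(Δλ/2)=0.4271910101; c=2·atan2(√a, √(1-a))=1.424658745; dist=6371·c=9076.501 ≈ 9076.5 km; running total=18315.6 km
Leg 2 bearing: y=sinΔλ·cosφ2=0.98789834, x=cosφ1·sinφ2-sinφ1·cosφ2·cosΔλ=-0.05340677; θ=atan2(y, x)=93.0945° ≈ 93.1°
Leg 3: φ1=-0.0009320, φ2=-1.2889640, Δφ=-1.2880320, Δλ=-3.2173033 rad; a=sin²(Δφ/2)+cosφ1·cosφ2·sin²(Δλ/2)=0.6382120166; c=2·atan2(√a, √(1-a))=1.850867483; dist=6371·c=11791.877 ≈ 11791.9 km; running total=30107.5 km
Leg 3 bearing: y=sinΔλ·cosφ2=0.02103624, x=cosφ1·sinφ2-sinφ1·cosφ2·cosΔλ=-0.96080551; θ=atan2(y, x)=178.7457° ≈ 178.7°
Leg 4: φ1=-1.2889640, φ2=-0.7089667, Δφ=0.5799973, Δλ=0.4050839 rad; a=sin²(Δφ/2)+cosφ1·cosφ2·sin²(Δλ/2)=0.0903101750; c=2·atan2(√a, √(1-a))=0.610468307; dist=6371·c=3889.294 ≈ 3889.3 km; running total=33996.8 km
Leg 4 bearing: y=sinΔλ·cosφ2=0.29913259, x=cosφ1·sinφ2-sinφ1·cosφ2·cosΔλ=0.48901604; θ=atan2(y, x)=31.4543° ≈ 31.5°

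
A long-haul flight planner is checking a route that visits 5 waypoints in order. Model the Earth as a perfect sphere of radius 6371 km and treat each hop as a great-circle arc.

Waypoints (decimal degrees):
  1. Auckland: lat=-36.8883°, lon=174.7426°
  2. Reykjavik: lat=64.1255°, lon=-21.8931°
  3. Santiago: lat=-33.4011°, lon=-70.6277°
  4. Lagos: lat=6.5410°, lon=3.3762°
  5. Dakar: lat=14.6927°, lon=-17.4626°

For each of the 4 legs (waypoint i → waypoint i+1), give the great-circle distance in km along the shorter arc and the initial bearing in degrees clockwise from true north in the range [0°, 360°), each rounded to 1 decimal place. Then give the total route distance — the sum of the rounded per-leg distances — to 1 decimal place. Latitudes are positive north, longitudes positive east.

Leg 1: dist=16789.0 km, bearing=14.9°
Leg 2: dist=11650.4 km, bearing=220.5°
Leg 3: dist=8946.0 km, bearing=75.6°
Leg 4: dist=2448.9 km, bearing=293.4°
Total: 39834.3 km

Leg 1: φ1=-0.6438223, φ2=1.1192011, Δφ=1.7630234, Δλ=-3.4319404 rad; a=sin²(Δφ/2)+cosφ1·cosφ2·sin²(Δλ/2)=0.9372551249; c=2·atan2(√a, √(1-a))=2.635221443; dist=6371·c=16788.996 ≈ 16789.0 km; running total=16789.0 km
Leg 1 bearing: y=sinΔλ·cosφ2=0.12493536, x=cosφ1·sinφ2-sinφ1·cosφ2·cosΔλ=0.46863950; θ=atan2(y, x)=14.9274° ≈ 14.9°
Leg 2: φ1=1.1192011, φ2=-0.5829592, Δφ=-1.7021603, Δλ=-0.8505792 rad; a=sin²(Δφ/2)+cosφ1·cosφ2·sin²(Δλ/2)=0.6275106990; c=2·atan2(√a, √(1-a))=1.828666160; dist=6371·c=11650.432 ≈ 11650.4 km; running total=28439.4 km
Leg 2 bearing: y=sinΔλ·cosφ2=-0.62751594, x=cosφ1·sinφ2-sinφ1·cosφ2·cosΔλ=-0.73565470; θ=atan2(y, x)=-139.5357° <0 so +360° → 220.4643° ≈ 220.5°
Leg 3: φ1=-0.5829592, φ2=0.1141620, Δφ=0.6971212, Δλ=1.2916117 rad; a=sin²(Δφ/2)+cosφ1·cosφ2·sin²(Δλ/2)=0.4170746008; c=2·atan2(√a, √(1-a))=1.404175631; dist=6371·c=8946.003 ≈ 8946.0 km; running total=37385.4 km
Leg 3 bearing: y=sinΔλ·cosφ2=0.95502309, x=cosφ1·sinφ2-sinφ1·cosφ2·cosΔλ=0.24581376; θ=atan2(y, x)=75.5659° ≈ 75.6°
Leg 4: φ1=0.1141620, φ2=0.2564360, Δφ=0.1422740, Δλ=-0.3637057 rad; a=sin²(Δφ/2)+cosφ1·cosφ2·sin²(Δλ/2)=0.0364839714; c=2·atan2(√a, √(1-a))=0.384377450; dist=6371·c=2448.869 ≈ 2448.9 km; running total=39834.3 km
Leg 4 bearing: y=sinΔλ·cosφ2=-0.34410726, x=cosφ1·sinφ2-sinφ1·cosφ2·cosΔλ=0.14900253; θ=atan2(y, x)=-66.5868° <0 so +360° → 293.4132° ≈ 293.4°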